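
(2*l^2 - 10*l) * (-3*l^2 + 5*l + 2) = -6*l^4 + 40*l^3 - 46*l^2 - 20*l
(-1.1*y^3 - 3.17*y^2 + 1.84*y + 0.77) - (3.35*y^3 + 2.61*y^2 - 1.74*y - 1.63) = -4.45*y^3 - 5.78*y^2 + 3.58*y + 2.4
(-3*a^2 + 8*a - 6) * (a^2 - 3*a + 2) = -3*a^4 + 17*a^3 - 36*a^2 + 34*a - 12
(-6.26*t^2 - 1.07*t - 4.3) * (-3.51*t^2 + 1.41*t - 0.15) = 21.9726*t^4 - 5.0709*t^3 + 14.5233*t^2 - 5.9025*t + 0.645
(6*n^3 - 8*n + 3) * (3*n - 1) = 18*n^4 - 6*n^3 - 24*n^2 + 17*n - 3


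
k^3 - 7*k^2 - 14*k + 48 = (k - 8)*(k - 2)*(k + 3)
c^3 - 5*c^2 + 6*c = c*(c - 3)*(c - 2)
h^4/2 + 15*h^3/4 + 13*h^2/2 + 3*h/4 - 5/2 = (h/2 + 1/2)*(h - 1/2)*(h + 2)*(h + 5)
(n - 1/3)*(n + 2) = n^2 + 5*n/3 - 2/3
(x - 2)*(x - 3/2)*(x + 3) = x^3 - x^2/2 - 15*x/2 + 9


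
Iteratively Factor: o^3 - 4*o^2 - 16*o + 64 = (o + 4)*(o^2 - 8*o + 16) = (o - 4)*(o + 4)*(o - 4)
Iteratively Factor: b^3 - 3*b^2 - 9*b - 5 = (b + 1)*(b^2 - 4*b - 5) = (b - 5)*(b + 1)*(b + 1)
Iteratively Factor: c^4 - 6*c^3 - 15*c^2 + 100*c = (c)*(c^3 - 6*c^2 - 15*c + 100) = c*(c - 5)*(c^2 - c - 20) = c*(c - 5)^2*(c + 4)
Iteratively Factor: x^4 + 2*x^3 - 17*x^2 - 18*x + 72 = (x - 2)*(x^3 + 4*x^2 - 9*x - 36) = (x - 3)*(x - 2)*(x^2 + 7*x + 12) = (x - 3)*(x - 2)*(x + 3)*(x + 4)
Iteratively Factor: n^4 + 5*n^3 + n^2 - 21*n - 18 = (n + 3)*(n^3 + 2*n^2 - 5*n - 6) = (n + 1)*(n + 3)*(n^2 + n - 6) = (n - 2)*(n + 1)*(n + 3)*(n + 3)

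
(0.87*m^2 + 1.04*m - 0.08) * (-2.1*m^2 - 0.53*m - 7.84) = -1.827*m^4 - 2.6451*m^3 - 7.204*m^2 - 8.1112*m + 0.6272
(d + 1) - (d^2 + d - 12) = 13 - d^2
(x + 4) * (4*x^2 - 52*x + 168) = 4*x^3 - 36*x^2 - 40*x + 672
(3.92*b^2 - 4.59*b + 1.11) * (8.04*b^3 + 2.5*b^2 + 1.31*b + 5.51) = 31.5168*b^5 - 27.1036*b^4 + 2.5846*b^3 + 18.3613*b^2 - 23.8368*b + 6.1161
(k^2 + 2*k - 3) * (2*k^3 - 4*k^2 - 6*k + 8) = 2*k^5 - 20*k^3 + 8*k^2 + 34*k - 24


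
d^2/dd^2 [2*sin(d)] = -2*sin(d)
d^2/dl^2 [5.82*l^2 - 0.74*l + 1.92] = 11.6400000000000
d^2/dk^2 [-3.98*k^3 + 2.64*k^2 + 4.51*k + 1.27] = 5.28 - 23.88*k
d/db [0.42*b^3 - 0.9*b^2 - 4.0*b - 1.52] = 1.26*b^2 - 1.8*b - 4.0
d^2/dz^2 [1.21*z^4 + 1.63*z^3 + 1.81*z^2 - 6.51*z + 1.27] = 14.52*z^2 + 9.78*z + 3.62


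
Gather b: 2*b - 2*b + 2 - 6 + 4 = 0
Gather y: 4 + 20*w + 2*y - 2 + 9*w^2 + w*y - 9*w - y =9*w^2 + 11*w + y*(w + 1) + 2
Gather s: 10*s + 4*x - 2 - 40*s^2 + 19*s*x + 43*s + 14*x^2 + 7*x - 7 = -40*s^2 + s*(19*x + 53) + 14*x^2 + 11*x - 9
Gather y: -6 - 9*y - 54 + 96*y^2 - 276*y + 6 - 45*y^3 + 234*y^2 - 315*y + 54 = -45*y^3 + 330*y^2 - 600*y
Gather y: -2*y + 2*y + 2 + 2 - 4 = 0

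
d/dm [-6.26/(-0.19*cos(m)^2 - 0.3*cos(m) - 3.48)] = (2.3788*cos(m) + 1.878)*sin(m)/(0.19*cos(m)^2 + 0.3*cos(m) + 3.48)^2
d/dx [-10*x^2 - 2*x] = -20*x - 2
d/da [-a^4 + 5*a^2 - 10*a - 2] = -4*a^3 + 10*a - 10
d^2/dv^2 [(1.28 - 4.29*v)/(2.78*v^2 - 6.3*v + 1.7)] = (-(4.29*v - 1.28)*(5.56*v - 6.3)*(11.12*v - 12.6) + (71.5572*v - 61.1708)*(2.78*v^2 - 6.3*v + 1.7))/(2.78*v^2 - 6.3*v + 1.7)^3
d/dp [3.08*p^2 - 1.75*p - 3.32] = 6.16*p - 1.75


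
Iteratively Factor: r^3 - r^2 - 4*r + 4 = (r + 2)*(r^2 - 3*r + 2) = (r - 2)*(r + 2)*(r - 1)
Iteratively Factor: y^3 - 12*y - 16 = (y + 2)*(y^2 - 2*y - 8) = (y - 4)*(y + 2)*(y + 2)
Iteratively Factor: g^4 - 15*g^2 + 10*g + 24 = (g - 2)*(g^3 + 2*g^2 - 11*g - 12) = (g - 2)*(g + 4)*(g^2 - 2*g - 3) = (g - 2)*(g + 1)*(g + 4)*(g - 3)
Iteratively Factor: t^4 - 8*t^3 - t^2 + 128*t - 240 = (t - 3)*(t^3 - 5*t^2 - 16*t + 80) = (t - 3)*(t + 4)*(t^2 - 9*t + 20) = (t - 4)*(t - 3)*(t + 4)*(t - 5)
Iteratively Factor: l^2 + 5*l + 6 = (l + 2)*(l + 3)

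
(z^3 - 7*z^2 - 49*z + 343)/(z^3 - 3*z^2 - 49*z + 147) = (z - 7)/(z - 3)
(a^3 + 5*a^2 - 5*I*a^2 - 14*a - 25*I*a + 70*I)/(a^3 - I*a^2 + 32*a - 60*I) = (a^2 + 5*a - 14)/(a^2 + 4*I*a + 12)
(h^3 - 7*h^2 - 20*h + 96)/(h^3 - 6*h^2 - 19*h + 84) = (h - 8)/(h - 7)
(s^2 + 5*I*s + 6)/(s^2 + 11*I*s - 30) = (s - I)/(s + 5*I)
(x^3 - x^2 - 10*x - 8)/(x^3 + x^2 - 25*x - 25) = (x^2 - 2*x - 8)/(x^2 - 25)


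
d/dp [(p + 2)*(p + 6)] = 2*p + 8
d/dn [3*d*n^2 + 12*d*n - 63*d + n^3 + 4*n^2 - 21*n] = 6*d*n + 12*d + 3*n^2 + 8*n - 21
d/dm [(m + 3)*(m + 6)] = 2*m + 9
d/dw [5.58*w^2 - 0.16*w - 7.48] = 11.16*w - 0.16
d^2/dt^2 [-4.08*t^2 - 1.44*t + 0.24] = -8.16000000000000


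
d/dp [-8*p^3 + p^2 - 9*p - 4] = -24*p^2 + 2*p - 9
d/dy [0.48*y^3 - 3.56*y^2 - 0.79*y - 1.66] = 1.44*y^2 - 7.12*y - 0.79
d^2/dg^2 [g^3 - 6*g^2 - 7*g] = 6*g - 12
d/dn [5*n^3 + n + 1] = 15*n^2 + 1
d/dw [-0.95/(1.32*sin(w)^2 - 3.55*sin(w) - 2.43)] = (2.508*sin(w) - 3.3725)*cos(w)/(-1.32*sin(w)^2 + 3.55*sin(w) + 2.43)^2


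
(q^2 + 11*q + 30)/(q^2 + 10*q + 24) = (q + 5)/(q + 4)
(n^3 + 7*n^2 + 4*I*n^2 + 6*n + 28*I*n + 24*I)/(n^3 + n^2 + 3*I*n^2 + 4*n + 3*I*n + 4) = (n + 6)/(n - I)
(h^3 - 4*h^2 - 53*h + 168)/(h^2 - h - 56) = h - 3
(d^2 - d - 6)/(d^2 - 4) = (d - 3)/(d - 2)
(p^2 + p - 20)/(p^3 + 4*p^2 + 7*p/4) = 4*(p^2 + p - 20)/(p*(4*p^2 + 16*p + 7))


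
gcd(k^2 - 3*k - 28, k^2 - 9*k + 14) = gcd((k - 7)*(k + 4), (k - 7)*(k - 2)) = k - 7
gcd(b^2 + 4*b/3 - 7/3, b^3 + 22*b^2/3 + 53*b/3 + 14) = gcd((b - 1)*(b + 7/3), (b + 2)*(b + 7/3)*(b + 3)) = b + 7/3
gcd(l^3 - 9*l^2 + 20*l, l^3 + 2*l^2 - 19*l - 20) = l - 4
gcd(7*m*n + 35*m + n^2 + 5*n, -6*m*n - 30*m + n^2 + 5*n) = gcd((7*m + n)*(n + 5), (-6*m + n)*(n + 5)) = n + 5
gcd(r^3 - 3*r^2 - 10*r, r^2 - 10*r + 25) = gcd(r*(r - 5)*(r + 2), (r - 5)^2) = r - 5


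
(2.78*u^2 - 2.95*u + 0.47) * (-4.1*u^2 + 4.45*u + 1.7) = -11.398*u^4 + 24.466*u^3 - 10.3285*u^2 - 2.9235*u + 0.799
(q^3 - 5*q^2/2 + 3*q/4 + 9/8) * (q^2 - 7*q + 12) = q^5 - 19*q^4/2 + 121*q^3/4 - 273*q^2/8 + 9*q/8 + 27/2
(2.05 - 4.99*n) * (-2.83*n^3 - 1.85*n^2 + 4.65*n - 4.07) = 14.1217*n^4 + 3.43*n^3 - 26.996*n^2 + 29.8418*n - 8.3435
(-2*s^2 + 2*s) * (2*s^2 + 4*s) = -4*s^4 - 4*s^3 + 8*s^2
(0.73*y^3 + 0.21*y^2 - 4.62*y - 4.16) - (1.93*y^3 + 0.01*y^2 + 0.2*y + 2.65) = -1.2*y^3 + 0.2*y^2 - 4.82*y - 6.81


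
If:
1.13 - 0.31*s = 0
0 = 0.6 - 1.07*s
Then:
No Solution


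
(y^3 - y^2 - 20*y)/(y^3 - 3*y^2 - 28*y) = (y - 5)/(y - 7)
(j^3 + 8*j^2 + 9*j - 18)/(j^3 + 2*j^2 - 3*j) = (j + 6)/j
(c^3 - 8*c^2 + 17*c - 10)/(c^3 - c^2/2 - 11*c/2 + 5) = 2*(c - 5)/(2*c + 5)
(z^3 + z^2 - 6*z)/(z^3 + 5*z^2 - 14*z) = (z + 3)/(z + 7)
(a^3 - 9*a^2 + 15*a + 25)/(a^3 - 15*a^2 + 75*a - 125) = (a + 1)/(a - 5)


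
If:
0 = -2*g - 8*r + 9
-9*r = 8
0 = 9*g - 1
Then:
No Solution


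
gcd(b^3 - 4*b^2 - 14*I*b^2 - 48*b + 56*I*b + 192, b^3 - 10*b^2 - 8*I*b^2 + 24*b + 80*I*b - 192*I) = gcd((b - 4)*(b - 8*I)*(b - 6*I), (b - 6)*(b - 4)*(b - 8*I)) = b^2 + b*(-4 - 8*I) + 32*I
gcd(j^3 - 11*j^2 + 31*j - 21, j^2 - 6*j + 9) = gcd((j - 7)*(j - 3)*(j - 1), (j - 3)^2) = j - 3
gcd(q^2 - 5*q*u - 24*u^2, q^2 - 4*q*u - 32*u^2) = q - 8*u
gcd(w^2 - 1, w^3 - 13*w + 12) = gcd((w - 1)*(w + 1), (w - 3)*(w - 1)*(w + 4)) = w - 1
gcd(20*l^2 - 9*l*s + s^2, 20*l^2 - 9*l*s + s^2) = 20*l^2 - 9*l*s + s^2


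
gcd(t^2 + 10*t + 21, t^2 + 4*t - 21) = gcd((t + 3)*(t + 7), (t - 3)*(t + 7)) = t + 7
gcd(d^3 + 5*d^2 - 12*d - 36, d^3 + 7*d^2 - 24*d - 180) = d + 6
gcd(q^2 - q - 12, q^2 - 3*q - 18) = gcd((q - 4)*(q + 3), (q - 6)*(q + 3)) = q + 3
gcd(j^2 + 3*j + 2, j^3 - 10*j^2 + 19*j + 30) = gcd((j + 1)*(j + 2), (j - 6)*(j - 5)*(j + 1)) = j + 1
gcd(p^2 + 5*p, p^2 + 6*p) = p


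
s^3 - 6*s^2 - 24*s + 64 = (s - 8)*(s - 2)*(s + 4)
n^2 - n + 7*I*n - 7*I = (n - 1)*(n + 7*I)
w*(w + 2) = w^2 + 2*w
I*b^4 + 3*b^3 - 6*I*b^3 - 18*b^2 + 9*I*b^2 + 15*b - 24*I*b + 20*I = (b - 5)*(b - 4*I)*(b + I)*(I*b - I)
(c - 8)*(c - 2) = c^2 - 10*c + 16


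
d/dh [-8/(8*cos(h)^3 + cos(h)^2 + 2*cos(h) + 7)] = 16*(12*sin(h)^2 - cos(h) - 13)*sin(h)/(8*cos(h)^3 + cos(h)^2 + 2*cos(h) + 7)^2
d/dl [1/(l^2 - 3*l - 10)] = (3 - 2*l)/(-l^2 + 3*l + 10)^2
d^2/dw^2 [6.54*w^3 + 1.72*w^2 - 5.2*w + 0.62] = 39.24*w + 3.44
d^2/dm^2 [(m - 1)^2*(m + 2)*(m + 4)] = 12*m^2 + 24*m - 6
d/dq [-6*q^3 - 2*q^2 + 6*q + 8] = -18*q^2 - 4*q + 6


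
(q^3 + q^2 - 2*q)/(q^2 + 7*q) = (q^2 + q - 2)/(q + 7)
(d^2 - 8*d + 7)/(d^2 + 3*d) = (d^2 - 8*d + 7)/(d*(d + 3))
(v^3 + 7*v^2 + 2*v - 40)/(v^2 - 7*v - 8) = (-v^3 - 7*v^2 - 2*v + 40)/(-v^2 + 7*v + 8)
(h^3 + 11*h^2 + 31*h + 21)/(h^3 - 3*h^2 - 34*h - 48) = (h^2 + 8*h + 7)/(h^2 - 6*h - 16)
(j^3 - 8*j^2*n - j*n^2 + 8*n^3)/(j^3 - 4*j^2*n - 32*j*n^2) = (j^2 - n^2)/(j*(j + 4*n))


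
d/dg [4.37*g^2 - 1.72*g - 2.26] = 8.74*g - 1.72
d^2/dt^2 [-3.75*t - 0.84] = 0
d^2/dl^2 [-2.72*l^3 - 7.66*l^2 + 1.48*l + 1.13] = -16.32*l - 15.32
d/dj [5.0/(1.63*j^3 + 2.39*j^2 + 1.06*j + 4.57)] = (-24.45*j^2 - 23.9*j - 5.3)/(1.63*j^3 + 2.39*j^2 + 1.06*j + 4.57)^2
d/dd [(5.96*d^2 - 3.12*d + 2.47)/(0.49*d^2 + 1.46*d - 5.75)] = (10.2304*d^2 - 70.9606*d + 14.3338)/(0.2401*d^4 + 1.4308*d^3 - 3.5034*d^2 - 16.79*d + 33.0625)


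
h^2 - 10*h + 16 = (h - 8)*(h - 2)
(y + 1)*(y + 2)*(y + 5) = y^3 + 8*y^2 + 17*y + 10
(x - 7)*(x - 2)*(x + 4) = x^3 - 5*x^2 - 22*x + 56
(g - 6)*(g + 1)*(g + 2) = g^3 - 3*g^2 - 16*g - 12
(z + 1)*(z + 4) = z^2 + 5*z + 4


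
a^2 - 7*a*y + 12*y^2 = (a - 4*y)*(a - 3*y)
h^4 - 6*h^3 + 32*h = h*(h - 4)^2*(h + 2)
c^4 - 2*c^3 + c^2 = c^2*(c - 1)^2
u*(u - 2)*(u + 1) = u^3 - u^2 - 2*u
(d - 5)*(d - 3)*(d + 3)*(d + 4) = d^4 - d^3 - 29*d^2 + 9*d + 180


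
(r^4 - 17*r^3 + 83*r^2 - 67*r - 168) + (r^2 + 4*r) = r^4 - 17*r^3 + 84*r^2 - 63*r - 168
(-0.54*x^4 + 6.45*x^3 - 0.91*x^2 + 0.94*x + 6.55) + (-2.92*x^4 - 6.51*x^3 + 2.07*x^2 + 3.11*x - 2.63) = -3.46*x^4 - 0.0599999999999996*x^3 + 1.16*x^2 + 4.05*x + 3.92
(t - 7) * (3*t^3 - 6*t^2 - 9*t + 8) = 3*t^4 - 27*t^3 + 33*t^2 + 71*t - 56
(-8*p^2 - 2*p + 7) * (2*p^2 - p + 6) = -16*p^4 + 4*p^3 - 32*p^2 - 19*p + 42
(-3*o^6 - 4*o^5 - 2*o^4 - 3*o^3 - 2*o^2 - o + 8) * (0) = 0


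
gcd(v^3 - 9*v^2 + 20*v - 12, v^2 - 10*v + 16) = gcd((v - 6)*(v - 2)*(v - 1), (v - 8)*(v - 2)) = v - 2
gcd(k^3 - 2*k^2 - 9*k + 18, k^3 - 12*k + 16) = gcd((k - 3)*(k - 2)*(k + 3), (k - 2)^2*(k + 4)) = k - 2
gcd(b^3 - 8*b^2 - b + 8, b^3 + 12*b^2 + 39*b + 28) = b + 1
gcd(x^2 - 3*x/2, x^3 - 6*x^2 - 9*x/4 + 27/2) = x - 3/2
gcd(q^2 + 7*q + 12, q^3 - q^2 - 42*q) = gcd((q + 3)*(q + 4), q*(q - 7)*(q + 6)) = 1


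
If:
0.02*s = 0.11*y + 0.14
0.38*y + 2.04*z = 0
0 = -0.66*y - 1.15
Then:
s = -2.58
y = -1.74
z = 0.32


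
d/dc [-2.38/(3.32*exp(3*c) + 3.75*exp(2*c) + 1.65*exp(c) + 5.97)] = (23.7048*exp(2*c) + 17.85*exp(c) + 3.927)*exp(c)/(3.32*exp(3*c) + 3.75*exp(2*c) + 1.65*exp(c) + 5.97)^2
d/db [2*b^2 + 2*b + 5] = 4*b + 2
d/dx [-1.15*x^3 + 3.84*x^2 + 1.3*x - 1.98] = -3.45*x^2 + 7.68*x + 1.3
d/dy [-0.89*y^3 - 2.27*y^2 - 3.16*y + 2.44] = -2.67*y^2 - 4.54*y - 3.16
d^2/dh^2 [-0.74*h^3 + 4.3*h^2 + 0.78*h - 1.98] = 8.6 - 4.44*h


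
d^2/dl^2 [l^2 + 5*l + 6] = 2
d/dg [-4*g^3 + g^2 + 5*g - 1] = -12*g^2 + 2*g + 5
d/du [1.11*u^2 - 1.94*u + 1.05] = 2.22*u - 1.94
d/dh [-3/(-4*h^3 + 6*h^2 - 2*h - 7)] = 6*(-6*h^2 + 6*h - 1)/(4*h^3 - 6*h^2 + 2*h + 7)^2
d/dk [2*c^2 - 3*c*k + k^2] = -3*c + 2*k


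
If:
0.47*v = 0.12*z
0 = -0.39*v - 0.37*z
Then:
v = 0.00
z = 0.00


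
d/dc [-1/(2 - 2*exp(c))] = -1/(8*sinh(c/2)^2)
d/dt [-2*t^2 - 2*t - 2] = -4*t - 2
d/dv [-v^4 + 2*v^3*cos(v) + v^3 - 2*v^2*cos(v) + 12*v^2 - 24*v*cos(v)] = -2*v^3*sin(v) - 4*v^3 + 2*v^2*sin(v) + 6*v^2*cos(v) + 3*v^2 + 24*v*sin(v) - 4*v*cos(v) + 24*v - 24*cos(v)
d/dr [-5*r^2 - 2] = -10*r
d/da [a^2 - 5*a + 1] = 2*a - 5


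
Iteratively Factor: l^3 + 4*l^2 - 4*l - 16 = (l - 2)*(l^2 + 6*l + 8) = (l - 2)*(l + 4)*(l + 2)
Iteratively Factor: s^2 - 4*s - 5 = (s + 1)*(s - 5)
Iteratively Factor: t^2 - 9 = (t - 3)*(t + 3)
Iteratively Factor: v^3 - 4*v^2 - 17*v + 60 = (v - 5)*(v^2 + v - 12) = (v - 5)*(v - 3)*(v + 4)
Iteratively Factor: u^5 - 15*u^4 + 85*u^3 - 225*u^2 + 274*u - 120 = (u - 5)*(u^4 - 10*u^3 + 35*u^2 - 50*u + 24) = (u - 5)*(u - 2)*(u^3 - 8*u^2 + 19*u - 12) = (u - 5)*(u - 3)*(u - 2)*(u^2 - 5*u + 4) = (u - 5)*(u - 4)*(u - 3)*(u - 2)*(u - 1)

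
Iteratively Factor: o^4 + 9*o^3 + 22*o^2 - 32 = (o + 4)*(o^3 + 5*o^2 + 2*o - 8) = (o - 1)*(o + 4)*(o^2 + 6*o + 8) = (o - 1)*(o + 4)^2*(o + 2)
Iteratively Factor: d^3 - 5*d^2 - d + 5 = (d + 1)*(d^2 - 6*d + 5) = (d - 1)*(d + 1)*(d - 5)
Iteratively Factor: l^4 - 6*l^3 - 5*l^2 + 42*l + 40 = (l + 2)*(l^3 - 8*l^2 + 11*l + 20) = (l - 4)*(l + 2)*(l^2 - 4*l - 5) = (l - 5)*(l - 4)*(l + 2)*(l + 1)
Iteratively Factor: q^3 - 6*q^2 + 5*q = (q - 5)*(q^2 - q) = (q - 5)*(q - 1)*(q)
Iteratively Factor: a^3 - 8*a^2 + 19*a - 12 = (a - 3)*(a^2 - 5*a + 4) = (a - 4)*(a - 3)*(a - 1)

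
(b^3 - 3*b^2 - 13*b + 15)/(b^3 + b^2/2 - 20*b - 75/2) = 2*(b - 1)/(2*b + 5)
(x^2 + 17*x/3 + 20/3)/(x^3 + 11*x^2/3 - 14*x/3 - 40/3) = 1/(x - 2)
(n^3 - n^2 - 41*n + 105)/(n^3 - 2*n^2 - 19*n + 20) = (n^2 + 4*n - 21)/(n^2 + 3*n - 4)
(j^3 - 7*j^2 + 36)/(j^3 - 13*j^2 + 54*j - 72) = (j + 2)/(j - 4)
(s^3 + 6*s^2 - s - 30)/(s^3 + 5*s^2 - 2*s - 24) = (s + 5)/(s + 4)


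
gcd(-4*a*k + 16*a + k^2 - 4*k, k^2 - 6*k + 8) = k - 4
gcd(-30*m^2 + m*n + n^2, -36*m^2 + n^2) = 6*m + n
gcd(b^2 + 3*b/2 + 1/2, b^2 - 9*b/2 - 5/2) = b + 1/2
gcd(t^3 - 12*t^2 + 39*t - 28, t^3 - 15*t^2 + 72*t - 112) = t^2 - 11*t + 28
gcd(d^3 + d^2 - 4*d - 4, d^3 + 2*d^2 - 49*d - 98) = d + 2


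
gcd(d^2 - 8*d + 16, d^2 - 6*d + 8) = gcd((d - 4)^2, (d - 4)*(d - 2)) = d - 4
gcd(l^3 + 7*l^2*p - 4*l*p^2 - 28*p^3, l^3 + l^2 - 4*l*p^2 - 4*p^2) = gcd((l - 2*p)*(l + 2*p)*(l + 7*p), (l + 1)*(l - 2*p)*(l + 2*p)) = -l^2 + 4*p^2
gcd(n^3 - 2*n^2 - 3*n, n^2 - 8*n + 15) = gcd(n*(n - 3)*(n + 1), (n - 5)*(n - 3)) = n - 3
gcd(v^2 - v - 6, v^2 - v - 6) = v^2 - v - 6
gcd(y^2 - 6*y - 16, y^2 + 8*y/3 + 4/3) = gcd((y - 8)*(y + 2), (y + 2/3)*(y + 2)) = y + 2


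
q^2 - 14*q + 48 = (q - 8)*(q - 6)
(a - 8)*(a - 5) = a^2 - 13*a + 40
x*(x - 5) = x^2 - 5*x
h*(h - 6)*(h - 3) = h^3 - 9*h^2 + 18*h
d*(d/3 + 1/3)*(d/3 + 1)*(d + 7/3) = d^4/9 + 19*d^3/27 + 37*d^2/27 + 7*d/9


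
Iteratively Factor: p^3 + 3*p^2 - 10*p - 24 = (p - 3)*(p^2 + 6*p + 8) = (p - 3)*(p + 4)*(p + 2)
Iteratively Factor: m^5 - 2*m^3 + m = (m - 1)*(m^4 + m^3 - m^2 - m) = (m - 1)^2*(m^3 + 2*m^2 + m) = (m - 1)^2*(m + 1)*(m^2 + m) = (m - 1)^2*(m + 1)^2*(m)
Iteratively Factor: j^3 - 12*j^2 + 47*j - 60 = (j - 4)*(j^2 - 8*j + 15) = (j - 5)*(j - 4)*(j - 3)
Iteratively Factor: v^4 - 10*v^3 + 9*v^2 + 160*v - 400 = (v - 4)*(v^3 - 6*v^2 - 15*v + 100) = (v - 5)*(v - 4)*(v^2 - v - 20) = (v - 5)^2*(v - 4)*(v + 4)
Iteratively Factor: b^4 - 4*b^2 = (b + 2)*(b^3 - 2*b^2) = (b - 2)*(b + 2)*(b^2) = b*(b - 2)*(b + 2)*(b)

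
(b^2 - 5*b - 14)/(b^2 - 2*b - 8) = (b - 7)/(b - 4)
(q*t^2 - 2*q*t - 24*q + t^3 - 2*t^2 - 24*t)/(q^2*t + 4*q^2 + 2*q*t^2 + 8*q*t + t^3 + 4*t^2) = (t - 6)/(q + t)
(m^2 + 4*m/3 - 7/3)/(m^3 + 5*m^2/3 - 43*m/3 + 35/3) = (3*m + 7)/(3*m^2 + 8*m - 35)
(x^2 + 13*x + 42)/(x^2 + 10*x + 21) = (x + 6)/(x + 3)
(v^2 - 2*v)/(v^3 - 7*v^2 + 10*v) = 1/(v - 5)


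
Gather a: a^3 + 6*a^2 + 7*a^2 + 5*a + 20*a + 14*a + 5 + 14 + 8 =a^3 + 13*a^2 + 39*a + 27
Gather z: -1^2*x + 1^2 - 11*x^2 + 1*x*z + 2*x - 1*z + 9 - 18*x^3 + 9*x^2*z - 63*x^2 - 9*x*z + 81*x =-18*x^3 - 74*x^2 + 82*x + z*(9*x^2 - 8*x - 1) + 10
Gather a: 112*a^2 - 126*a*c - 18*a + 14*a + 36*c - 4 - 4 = 112*a^2 + a*(-126*c - 4) + 36*c - 8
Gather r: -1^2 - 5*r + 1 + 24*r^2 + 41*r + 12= 24*r^2 + 36*r + 12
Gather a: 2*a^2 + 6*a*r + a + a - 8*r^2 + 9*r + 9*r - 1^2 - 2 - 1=2*a^2 + a*(6*r + 2) - 8*r^2 + 18*r - 4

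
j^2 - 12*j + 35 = (j - 7)*(j - 5)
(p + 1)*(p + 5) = p^2 + 6*p + 5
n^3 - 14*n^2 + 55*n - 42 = (n - 7)*(n - 6)*(n - 1)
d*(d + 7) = d^2 + 7*d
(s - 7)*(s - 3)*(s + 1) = s^3 - 9*s^2 + 11*s + 21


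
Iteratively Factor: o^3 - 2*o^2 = (o)*(o^2 - 2*o) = o*(o - 2)*(o)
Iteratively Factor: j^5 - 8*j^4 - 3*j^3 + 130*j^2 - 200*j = (j - 5)*(j^4 - 3*j^3 - 18*j^2 + 40*j) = (j - 5)^2*(j^3 + 2*j^2 - 8*j) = (j - 5)^2*(j + 4)*(j^2 - 2*j) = j*(j - 5)^2*(j + 4)*(j - 2)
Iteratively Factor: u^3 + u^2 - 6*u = (u)*(u^2 + u - 6) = u*(u - 2)*(u + 3)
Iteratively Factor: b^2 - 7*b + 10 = (b - 2)*(b - 5)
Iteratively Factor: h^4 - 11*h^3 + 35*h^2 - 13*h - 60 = (h - 4)*(h^3 - 7*h^2 + 7*h + 15) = (h - 4)*(h - 3)*(h^2 - 4*h - 5) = (h - 5)*(h - 4)*(h - 3)*(h + 1)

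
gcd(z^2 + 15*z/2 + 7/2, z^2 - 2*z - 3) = 1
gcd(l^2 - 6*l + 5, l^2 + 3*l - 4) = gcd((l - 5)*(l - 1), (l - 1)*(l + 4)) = l - 1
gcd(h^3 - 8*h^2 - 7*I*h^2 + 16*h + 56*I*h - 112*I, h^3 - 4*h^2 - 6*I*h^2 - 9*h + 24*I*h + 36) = h - 4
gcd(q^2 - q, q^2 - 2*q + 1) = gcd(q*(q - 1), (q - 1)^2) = q - 1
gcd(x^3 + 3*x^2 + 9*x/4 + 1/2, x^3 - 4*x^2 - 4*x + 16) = x + 2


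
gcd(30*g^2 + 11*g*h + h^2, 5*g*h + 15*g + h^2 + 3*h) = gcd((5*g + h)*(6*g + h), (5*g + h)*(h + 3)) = 5*g + h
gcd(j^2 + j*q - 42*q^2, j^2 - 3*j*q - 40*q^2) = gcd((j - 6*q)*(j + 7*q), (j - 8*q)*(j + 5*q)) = 1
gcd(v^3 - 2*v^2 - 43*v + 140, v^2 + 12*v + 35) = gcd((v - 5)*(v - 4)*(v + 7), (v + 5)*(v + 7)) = v + 7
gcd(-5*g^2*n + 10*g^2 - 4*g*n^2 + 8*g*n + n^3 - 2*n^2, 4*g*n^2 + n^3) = 1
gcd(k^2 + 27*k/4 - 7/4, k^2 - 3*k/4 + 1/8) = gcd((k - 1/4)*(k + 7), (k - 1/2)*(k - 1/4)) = k - 1/4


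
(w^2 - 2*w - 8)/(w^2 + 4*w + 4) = (w - 4)/(w + 2)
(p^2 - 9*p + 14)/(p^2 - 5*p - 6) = (-p^2 + 9*p - 14)/(-p^2 + 5*p + 6)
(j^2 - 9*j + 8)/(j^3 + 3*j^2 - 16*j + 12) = (j - 8)/(j^2 + 4*j - 12)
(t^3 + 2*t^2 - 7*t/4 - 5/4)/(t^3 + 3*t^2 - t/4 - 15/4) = (2*t + 1)/(2*t + 3)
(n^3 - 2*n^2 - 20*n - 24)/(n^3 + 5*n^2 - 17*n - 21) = (n^3 - 2*n^2 - 20*n - 24)/(n^3 + 5*n^2 - 17*n - 21)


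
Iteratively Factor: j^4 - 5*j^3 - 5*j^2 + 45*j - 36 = (j - 4)*(j^3 - j^2 - 9*j + 9) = (j - 4)*(j - 1)*(j^2 - 9) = (j - 4)*(j - 3)*(j - 1)*(j + 3)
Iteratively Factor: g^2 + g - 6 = (g + 3)*(g - 2)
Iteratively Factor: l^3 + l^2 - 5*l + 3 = (l - 1)*(l^2 + 2*l - 3) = (l - 1)^2*(l + 3)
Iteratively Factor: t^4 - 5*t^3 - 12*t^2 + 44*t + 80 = (t + 2)*(t^3 - 7*t^2 + 2*t + 40) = (t - 4)*(t + 2)*(t^2 - 3*t - 10) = (t - 4)*(t + 2)^2*(t - 5)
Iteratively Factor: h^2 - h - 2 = (h - 2)*(h + 1)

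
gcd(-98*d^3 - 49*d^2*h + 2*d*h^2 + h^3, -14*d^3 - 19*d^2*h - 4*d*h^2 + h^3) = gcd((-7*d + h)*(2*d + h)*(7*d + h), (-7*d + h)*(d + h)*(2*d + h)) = 14*d^2 + 5*d*h - h^2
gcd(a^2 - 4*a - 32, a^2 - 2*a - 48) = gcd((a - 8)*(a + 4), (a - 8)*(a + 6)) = a - 8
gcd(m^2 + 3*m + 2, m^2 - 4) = m + 2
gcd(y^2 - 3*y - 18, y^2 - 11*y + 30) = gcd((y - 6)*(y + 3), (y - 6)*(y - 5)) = y - 6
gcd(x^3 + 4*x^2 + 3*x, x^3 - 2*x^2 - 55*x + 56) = 1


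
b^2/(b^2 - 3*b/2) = 2*b/(2*b - 3)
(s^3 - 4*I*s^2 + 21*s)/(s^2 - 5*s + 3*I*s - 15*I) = s*(s - 7*I)/(s - 5)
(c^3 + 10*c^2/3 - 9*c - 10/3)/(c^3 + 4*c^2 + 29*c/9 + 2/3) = 3*(c^2 + 3*c - 10)/(3*c^2 + 11*c + 6)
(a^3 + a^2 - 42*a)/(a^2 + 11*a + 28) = a*(a - 6)/(a + 4)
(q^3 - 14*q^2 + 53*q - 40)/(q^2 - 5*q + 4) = (q^2 - 13*q + 40)/(q - 4)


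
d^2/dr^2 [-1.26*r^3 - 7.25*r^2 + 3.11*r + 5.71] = -7.56*r - 14.5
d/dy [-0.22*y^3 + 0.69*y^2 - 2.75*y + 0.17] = -0.66*y^2 + 1.38*y - 2.75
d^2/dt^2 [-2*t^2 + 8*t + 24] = -4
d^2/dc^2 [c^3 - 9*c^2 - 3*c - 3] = 6*c - 18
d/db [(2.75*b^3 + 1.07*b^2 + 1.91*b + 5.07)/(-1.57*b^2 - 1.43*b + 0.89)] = (-4.3175*b^4 - 7.865*b^3 + 8.8111*b^2 + 17.8244*b + 8.95)/(2.4649*b^4 + 4.4902*b^3 - 0.7497*b^2 - 2.5454*b + 0.7921)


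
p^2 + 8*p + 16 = (p + 4)^2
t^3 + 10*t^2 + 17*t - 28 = (t - 1)*(t + 4)*(t + 7)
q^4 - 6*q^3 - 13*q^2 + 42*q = q*(q - 7)*(q - 2)*(q + 3)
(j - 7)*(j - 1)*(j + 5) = j^3 - 3*j^2 - 33*j + 35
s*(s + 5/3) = s^2 + 5*s/3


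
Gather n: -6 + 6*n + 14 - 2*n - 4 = 4*n + 4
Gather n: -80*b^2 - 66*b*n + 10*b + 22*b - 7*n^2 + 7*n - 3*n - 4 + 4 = -80*b^2 + 32*b - 7*n^2 + n*(4 - 66*b)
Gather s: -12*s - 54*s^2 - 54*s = -54*s^2 - 66*s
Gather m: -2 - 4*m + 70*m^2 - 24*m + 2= 70*m^2 - 28*m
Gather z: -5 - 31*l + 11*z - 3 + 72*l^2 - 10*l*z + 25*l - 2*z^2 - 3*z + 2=72*l^2 - 6*l - 2*z^2 + z*(8 - 10*l) - 6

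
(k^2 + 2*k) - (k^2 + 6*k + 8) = -4*k - 8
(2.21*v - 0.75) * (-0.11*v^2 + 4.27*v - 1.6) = -0.2431*v^3 + 9.5192*v^2 - 6.7385*v + 1.2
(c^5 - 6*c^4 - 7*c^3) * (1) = c^5 - 6*c^4 - 7*c^3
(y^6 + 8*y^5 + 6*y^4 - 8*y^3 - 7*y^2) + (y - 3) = y^6 + 8*y^5 + 6*y^4 - 8*y^3 - 7*y^2 + y - 3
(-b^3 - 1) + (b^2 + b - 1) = -b^3 + b^2 + b - 2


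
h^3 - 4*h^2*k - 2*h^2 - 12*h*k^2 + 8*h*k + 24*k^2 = (h - 2)*(h - 6*k)*(h + 2*k)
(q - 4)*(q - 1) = q^2 - 5*q + 4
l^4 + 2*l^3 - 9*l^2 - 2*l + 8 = (l - 2)*(l - 1)*(l + 1)*(l + 4)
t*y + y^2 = y*(t + y)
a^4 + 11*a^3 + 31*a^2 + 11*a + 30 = (a + 5)*(a + 6)*(a - I)*(a + I)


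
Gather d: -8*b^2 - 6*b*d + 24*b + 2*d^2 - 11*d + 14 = -8*b^2 + 24*b + 2*d^2 + d*(-6*b - 11) + 14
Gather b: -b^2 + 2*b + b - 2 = -b^2 + 3*b - 2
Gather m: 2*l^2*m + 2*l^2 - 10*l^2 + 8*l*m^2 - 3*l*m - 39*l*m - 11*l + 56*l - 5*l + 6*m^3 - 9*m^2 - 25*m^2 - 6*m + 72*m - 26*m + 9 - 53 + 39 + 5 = -8*l^2 + 40*l + 6*m^3 + m^2*(8*l - 34) + m*(2*l^2 - 42*l + 40)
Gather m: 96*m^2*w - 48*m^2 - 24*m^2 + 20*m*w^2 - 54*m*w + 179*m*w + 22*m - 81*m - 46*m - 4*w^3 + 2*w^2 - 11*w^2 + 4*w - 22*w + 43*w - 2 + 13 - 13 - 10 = m^2*(96*w - 72) + m*(20*w^2 + 125*w - 105) - 4*w^3 - 9*w^2 + 25*w - 12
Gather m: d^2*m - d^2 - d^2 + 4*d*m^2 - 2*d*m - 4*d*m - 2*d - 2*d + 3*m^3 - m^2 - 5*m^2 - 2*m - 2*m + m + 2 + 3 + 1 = -2*d^2 - 4*d + 3*m^3 + m^2*(4*d - 6) + m*(d^2 - 6*d - 3) + 6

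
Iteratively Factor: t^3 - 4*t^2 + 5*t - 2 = (t - 1)*(t^2 - 3*t + 2) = (t - 1)^2*(t - 2)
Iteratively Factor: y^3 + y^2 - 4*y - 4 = (y - 2)*(y^2 + 3*y + 2) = (y - 2)*(y + 2)*(y + 1)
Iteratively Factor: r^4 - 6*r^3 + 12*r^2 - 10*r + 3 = (r - 1)*(r^3 - 5*r^2 + 7*r - 3) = (r - 1)^2*(r^2 - 4*r + 3) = (r - 3)*(r - 1)^2*(r - 1)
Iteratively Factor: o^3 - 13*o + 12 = (o + 4)*(o^2 - 4*o + 3) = (o - 1)*(o + 4)*(o - 3)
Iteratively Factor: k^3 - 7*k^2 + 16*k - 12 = (k - 3)*(k^2 - 4*k + 4) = (k - 3)*(k - 2)*(k - 2)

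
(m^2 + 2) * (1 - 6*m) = -6*m^3 + m^2 - 12*m + 2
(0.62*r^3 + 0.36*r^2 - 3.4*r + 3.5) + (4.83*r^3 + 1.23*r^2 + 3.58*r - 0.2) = 5.45*r^3 + 1.59*r^2 + 0.18*r + 3.3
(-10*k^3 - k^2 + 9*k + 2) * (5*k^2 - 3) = -50*k^5 - 5*k^4 + 75*k^3 + 13*k^2 - 27*k - 6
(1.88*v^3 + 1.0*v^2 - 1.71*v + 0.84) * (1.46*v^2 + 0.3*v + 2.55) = 2.7448*v^5 + 2.024*v^4 + 2.5974*v^3 + 3.2634*v^2 - 4.1085*v + 2.142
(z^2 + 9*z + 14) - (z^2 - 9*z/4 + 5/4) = 45*z/4 + 51/4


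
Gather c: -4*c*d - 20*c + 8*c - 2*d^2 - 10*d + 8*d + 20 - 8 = c*(-4*d - 12) - 2*d^2 - 2*d + 12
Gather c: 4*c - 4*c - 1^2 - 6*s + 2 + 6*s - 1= 0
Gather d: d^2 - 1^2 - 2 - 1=d^2 - 4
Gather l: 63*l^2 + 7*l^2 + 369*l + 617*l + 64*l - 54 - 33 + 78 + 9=70*l^2 + 1050*l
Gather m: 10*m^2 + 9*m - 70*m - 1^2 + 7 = 10*m^2 - 61*m + 6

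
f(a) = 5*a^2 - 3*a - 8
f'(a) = 10*a - 3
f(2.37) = 12.97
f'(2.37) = 20.70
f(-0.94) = -0.76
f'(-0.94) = -12.40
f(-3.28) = 55.63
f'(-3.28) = -35.80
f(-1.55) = 8.66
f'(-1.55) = -18.50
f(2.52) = 16.19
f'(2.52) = 22.20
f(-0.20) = -7.20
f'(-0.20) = -5.00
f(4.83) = 94.15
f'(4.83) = 45.30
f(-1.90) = 15.75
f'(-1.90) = -22.00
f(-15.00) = 1162.00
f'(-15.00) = -153.00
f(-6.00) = 190.00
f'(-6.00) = -63.00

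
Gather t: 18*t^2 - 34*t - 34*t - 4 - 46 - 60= 18*t^2 - 68*t - 110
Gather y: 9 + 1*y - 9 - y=0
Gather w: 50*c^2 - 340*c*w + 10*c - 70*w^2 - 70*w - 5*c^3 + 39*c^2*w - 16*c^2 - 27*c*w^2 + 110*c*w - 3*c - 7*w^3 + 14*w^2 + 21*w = -5*c^3 + 34*c^2 + 7*c - 7*w^3 + w^2*(-27*c - 56) + w*(39*c^2 - 230*c - 49)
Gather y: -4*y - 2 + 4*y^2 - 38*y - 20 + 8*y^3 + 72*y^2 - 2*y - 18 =8*y^3 + 76*y^2 - 44*y - 40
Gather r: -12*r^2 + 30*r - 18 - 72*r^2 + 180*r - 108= -84*r^2 + 210*r - 126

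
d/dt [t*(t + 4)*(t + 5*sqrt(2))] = 3*t^2 + 8*t + 10*sqrt(2)*t + 20*sqrt(2)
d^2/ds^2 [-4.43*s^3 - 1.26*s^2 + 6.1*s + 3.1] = -26.58*s - 2.52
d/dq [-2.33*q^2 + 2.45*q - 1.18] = 2.45 - 4.66*q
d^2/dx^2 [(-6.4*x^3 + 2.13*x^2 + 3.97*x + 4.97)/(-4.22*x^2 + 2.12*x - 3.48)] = (-1.13686837721616e-13*x^5 - 309.95772*x^3 - 626.66436*x^2 + 1081.632*x - 8.86792000000003)/(75.151448*x^6 - 113.261424*x^5 + 242.8188*x^4 - 196.32896*x^3 + 200.2392*x^2 - 77.022144*x + 42.144192)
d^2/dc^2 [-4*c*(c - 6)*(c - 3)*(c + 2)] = 24*c*(7 - 2*c)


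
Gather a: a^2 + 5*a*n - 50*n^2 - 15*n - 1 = a^2 + 5*a*n - 50*n^2 - 15*n - 1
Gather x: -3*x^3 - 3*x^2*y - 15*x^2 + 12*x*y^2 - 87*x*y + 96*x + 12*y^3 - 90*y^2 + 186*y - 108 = -3*x^3 + x^2*(-3*y - 15) + x*(12*y^2 - 87*y + 96) + 12*y^3 - 90*y^2 + 186*y - 108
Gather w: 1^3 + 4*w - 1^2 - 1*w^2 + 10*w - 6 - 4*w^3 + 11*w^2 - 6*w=-4*w^3 + 10*w^2 + 8*w - 6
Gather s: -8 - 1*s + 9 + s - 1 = 0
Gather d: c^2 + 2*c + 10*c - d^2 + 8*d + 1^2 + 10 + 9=c^2 + 12*c - d^2 + 8*d + 20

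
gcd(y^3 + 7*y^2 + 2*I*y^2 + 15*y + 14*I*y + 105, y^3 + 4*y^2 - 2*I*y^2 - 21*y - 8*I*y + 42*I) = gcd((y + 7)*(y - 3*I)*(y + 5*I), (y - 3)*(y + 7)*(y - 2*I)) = y + 7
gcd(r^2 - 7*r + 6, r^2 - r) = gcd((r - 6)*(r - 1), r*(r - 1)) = r - 1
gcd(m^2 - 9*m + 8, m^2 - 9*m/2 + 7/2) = m - 1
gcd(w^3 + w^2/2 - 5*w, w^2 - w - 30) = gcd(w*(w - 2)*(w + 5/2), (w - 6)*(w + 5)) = 1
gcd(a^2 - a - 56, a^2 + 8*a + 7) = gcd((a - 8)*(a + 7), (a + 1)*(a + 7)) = a + 7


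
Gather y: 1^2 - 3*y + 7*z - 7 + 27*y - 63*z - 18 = 24*y - 56*z - 24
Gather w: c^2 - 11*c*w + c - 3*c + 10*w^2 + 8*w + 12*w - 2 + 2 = c^2 - 2*c + 10*w^2 + w*(20 - 11*c)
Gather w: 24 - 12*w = 24 - 12*w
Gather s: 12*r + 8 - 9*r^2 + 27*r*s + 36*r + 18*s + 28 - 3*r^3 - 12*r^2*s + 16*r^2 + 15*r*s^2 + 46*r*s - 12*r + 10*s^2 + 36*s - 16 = -3*r^3 + 7*r^2 + 36*r + s^2*(15*r + 10) + s*(-12*r^2 + 73*r + 54) + 20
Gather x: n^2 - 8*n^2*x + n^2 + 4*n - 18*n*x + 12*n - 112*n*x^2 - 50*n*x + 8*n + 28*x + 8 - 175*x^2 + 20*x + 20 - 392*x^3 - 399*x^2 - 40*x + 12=2*n^2 + 24*n - 392*x^3 + x^2*(-112*n - 574) + x*(-8*n^2 - 68*n + 8) + 40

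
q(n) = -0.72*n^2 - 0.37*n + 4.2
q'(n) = -1.44*n - 0.37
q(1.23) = 2.66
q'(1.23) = -2.14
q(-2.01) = 2.03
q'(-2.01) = 2.52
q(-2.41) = 0.91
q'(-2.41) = 3.10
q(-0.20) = 4.25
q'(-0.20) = -0.08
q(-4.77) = -10.42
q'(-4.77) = 6.50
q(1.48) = 2.08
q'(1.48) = -2.50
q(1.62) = 1.71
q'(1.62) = -2.70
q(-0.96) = 3.89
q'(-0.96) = 1.01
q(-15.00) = -152.25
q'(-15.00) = 21.23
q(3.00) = -3.39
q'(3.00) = -4.69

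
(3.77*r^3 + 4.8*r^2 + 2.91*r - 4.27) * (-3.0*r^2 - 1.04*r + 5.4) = -11.31*r^5 - 18.3208*r^4 + 6.636*r^3 + 35.7036*r^2 + 20.1548*r - 23.058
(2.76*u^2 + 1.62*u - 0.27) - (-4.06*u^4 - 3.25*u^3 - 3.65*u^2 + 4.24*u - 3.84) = 4.06*u^4 + 3.25*u^3 + 6.41*u^2 - 2.62*u + 3.57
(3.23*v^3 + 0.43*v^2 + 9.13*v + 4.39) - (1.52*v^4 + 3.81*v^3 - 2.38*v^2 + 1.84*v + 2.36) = -1.52*v^4 - 0.58*v^3 + 2.81*v^2 + 7.29*v + 2.03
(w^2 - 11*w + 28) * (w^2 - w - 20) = w^4 - 12*w^3 + 19*w^2 + 192*w - 560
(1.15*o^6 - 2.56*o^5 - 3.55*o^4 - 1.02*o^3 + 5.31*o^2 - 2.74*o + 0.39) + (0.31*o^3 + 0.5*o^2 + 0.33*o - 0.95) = 1.15*o^6 - 2.56*o^5 - 3.55*o^4 - 0.71*o^3 + 5.81*o^2 - 2.41*o - 0.56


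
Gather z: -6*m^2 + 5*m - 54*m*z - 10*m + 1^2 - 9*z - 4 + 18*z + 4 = -6*m^2 - 5*m + z*(9 - 54*m) + 1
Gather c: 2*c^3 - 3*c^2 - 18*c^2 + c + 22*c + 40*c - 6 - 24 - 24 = 2*c^3 - 21*c^2 + 63*c - 54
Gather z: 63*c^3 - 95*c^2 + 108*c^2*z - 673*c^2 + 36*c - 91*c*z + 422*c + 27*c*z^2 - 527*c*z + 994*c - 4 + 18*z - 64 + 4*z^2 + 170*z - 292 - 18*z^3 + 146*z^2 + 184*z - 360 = 63*c^3 - 768*c^2 + 1452*c - 18*z^3 + z^2*(27*c + 150) + z*(108*c^2 - 618*c + 372) - 720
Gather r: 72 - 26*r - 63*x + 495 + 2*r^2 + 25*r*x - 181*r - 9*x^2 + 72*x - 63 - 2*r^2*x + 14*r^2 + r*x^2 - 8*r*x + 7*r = r^2*(16 - 2*x) + r*(x^2 + 17*x - 200) - 9*x^2 + 9*x + 504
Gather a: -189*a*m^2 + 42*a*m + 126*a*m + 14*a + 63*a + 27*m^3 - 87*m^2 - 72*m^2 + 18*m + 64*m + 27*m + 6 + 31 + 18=a*(-189*m^2 + 168*m + 77) + 27*m^3 - 159*m^2 + 109*m + 55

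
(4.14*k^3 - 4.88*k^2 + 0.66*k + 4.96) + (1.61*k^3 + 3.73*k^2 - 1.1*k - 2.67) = 5.75*k^3 - 1.15*k^2 - 0.44*k + 2.29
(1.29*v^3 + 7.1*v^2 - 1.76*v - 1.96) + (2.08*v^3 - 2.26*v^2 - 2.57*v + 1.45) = 3.37*v^3 + 4.84*v^2 - 4.33*v - 0.51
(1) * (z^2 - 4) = z^2 - 4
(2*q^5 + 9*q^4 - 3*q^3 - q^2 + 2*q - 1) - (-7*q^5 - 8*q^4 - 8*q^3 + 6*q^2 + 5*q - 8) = 9*q^5 + 17*q^4 + 5*q^3 - 7*q^2 - 3*q + 7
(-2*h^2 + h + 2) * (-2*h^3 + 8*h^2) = 4*h^5 - 18*h^4 + 4*h^3 + 16*h^2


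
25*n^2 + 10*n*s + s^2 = (5*n + s)^2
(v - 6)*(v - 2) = v^2 - 8*v + 12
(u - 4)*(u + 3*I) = u^2 - 4*u + 3*I*u - 12*I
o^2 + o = o*(o + 1)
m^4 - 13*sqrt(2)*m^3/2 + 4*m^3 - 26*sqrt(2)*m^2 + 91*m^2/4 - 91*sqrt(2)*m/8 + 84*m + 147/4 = (m + 1/2)*(m + 7/2)*(m - 7*sqrt(2)/2)*(m - 3*sqrt(2))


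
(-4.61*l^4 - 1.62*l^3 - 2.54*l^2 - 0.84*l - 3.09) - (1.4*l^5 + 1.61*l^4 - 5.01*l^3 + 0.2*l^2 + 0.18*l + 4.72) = -1.4*l^5 - 6.22*l^4 + 3.39*l^3 - 2.74*l^2 - 1.02*l - 7.81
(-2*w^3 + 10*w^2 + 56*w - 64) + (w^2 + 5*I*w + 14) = -2*w^3 + 11*w^2 + 56*w + 5*I*w - 50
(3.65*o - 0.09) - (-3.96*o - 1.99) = 7.61*o + 1.9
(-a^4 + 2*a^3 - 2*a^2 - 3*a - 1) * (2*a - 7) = -2*a^5 + 11*a^4 - 18*a^3 + 8*a^2 + 19*a + 7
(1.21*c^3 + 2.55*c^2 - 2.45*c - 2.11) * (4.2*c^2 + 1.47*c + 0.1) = 5.082*c^5 + 12.4887*c^4 - 6.4205*c^3 - 12.2085*c^2 - 3.3467*c - 0.211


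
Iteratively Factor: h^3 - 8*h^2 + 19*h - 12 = (h - 3)*(h^2 - 5*h + 4) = (h - 3)*(h - 1)*(h - 4)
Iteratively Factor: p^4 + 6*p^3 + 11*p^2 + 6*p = (p + 2)*(p^3 + 4*p^2 + 3*p) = (p + 2)*(p + 3)*(p^2 + p) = p*(p + 2)*(p + 3)*(p + 1)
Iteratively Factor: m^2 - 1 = (m - 1)*(m + 1)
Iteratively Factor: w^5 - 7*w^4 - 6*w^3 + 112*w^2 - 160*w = (w + 4)*(w^4 - 11*w^3 + 38*w^2 - 40*w) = (w - 5)*(w + 4)*(w^3 - 6*w^2 + 8*w) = (w - 5)*(w - 2)*(w + 4)*(w^2 - 4*w) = (w - 5)*(w - 4)*(w - 2)*(w + 4)*(w)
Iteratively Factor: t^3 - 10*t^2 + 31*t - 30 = (t - 3)*(t^2 - 7*t + 10) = (t - 3)*(t - 2)*(t - 5)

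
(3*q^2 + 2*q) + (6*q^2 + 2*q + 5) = 9*q^2 + 4*q + 5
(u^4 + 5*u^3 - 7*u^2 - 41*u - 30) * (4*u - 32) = 4*u^5 - 12*u^4 - 188*u^3 + 60*u^2 + 1192*u + 960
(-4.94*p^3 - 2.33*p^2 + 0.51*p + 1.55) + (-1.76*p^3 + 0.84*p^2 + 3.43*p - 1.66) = -6.7*p^3 - 1.49*p^2 + 3.94*p - 0.11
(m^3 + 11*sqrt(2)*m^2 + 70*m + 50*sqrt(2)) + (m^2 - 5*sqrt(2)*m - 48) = m^3 + m^2 + 11*sqrt(2)*m^2 - 5*sqrt(2)*m + 70*m - 48 + 50*sqrt(2)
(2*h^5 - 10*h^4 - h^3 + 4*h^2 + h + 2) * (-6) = -12*h^5 + 60*h^4 + 6*h^3 - 24*h^2 - 6*h - 12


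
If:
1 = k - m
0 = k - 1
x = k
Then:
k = 1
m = 0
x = 1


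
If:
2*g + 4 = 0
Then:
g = -2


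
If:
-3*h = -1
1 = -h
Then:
No Solution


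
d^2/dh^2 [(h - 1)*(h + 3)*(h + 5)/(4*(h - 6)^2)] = (199*h + 291)/(2*(h^4 - 24*h^3 + 216*h^2 - 864*h + 1296))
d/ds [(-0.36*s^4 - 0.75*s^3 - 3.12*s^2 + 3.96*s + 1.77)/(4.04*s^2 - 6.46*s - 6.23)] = (-2.9088*s^5 + 3.9468*s^4 + 18.6612*s^3 + 18.1743*s^2 + 24.5736*s - 13.2366)/(16.3216*s^4 - 52.1968*s^3 - 8.60680000000001*s^2 + 80.4916*s + 38.8129)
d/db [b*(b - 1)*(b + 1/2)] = 3*b^2 - b - 1/2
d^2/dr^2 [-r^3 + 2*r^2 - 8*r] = 4 - 6*r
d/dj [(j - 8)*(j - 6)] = 2*j - 14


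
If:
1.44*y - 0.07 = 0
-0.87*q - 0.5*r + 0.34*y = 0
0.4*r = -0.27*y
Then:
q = 0.04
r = -0.03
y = 0.05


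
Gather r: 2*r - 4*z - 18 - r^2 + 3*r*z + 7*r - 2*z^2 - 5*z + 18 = -r^2 + r*(3*z + 9) - 2*z^2 - 9*z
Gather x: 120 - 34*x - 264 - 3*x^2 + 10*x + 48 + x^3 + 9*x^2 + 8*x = x^3 + 6*x^2 - 16*x - 96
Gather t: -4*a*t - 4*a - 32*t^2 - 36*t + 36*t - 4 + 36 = -4*a*t - 4*a - 32*t^2 + 32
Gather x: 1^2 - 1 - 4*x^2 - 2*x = -4*x^2 - 2*x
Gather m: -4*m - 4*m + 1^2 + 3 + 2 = 6 - 8*m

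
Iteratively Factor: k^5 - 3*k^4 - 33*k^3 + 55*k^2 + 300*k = (k - 5)*(k^4 + 2*k^3 - 23*k^2 - 60*k) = (k - 5)*(k + 4)*(k^3 - 2*k^2 - 15*k) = k*(k - 5)*(k + 4)*(k^2 - 2*k - 15) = k*(k - 5)^2*(k + 4)*(k + 3)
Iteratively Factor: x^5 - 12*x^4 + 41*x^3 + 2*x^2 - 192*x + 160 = (x - 4)*(x^4 - 8*x^3 + 9*x^2 + 38*x - 40) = (x - 5)*(x - 4)*(x^3 - 3*x^2 - 6*x + 8) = (x - 5)*(x - 4)*(x + 2)*(x^2 - 5*x + 4) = (x - 5)*(x - 4)*(x - 1)*(x + 2)*(x - 4)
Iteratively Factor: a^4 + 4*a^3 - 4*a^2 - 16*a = (a)*(a^3 + 4*a^2 - 4*a - 16) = a*(a + 2)*(a^2 + 2*a - 8) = a*(a + 2)*(a + 4)*(a - 2)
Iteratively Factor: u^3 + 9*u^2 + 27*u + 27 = (u + 3)*(u^2 + 6*u + 9) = (u + 3)^2*(u + 3)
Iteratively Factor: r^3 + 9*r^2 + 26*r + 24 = (r + 3)*(r^2 + 6*r + 8) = (r + 3)*(r + 4)*(r + 2)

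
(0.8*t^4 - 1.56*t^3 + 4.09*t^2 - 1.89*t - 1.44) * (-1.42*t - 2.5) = -1.136*t^5 + 0.2152*t^4 - 1.9078*t^3 - 7.5412*t^2 + 6.7698*t + 3.6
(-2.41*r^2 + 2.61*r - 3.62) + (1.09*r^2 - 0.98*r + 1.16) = -1.32*r^2 + 1.63*r - 2.46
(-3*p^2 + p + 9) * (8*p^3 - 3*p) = -24*p^5 + 8*p^4 + 81*p^3 - 3*p^2 - 27*p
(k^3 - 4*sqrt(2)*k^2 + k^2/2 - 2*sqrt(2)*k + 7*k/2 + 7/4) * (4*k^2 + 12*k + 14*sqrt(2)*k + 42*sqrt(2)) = 4*k^5 - 2*sqrt(2)*k^4 + 14*k^4 - 92*k^3 - 7*sqrt(2)*k^3 - 343*k^2 + 46*sqrt(2)*k^2 - 147*k + 343*sqrt(2)*k/2 + 147*sqrt(2)/2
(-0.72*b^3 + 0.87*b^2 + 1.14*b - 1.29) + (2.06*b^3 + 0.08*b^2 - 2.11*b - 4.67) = 1.34*b^3 + 0.95*b^2 - 0.97*b - 5.96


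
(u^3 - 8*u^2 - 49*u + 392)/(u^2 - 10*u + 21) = (u^2 - u - 56)/(u - 3)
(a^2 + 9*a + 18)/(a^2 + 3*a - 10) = (a^2 + 9*a + 18)/(a^2 + 3*a - 10)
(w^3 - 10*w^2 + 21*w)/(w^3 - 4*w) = (w^2 - 10*w + 21)/(w^2 - 4)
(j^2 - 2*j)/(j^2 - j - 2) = j/(j + 1)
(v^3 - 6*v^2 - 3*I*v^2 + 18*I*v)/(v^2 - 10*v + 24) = v*(v - 3*I)/(v - 4)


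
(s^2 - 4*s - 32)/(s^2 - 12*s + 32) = (s + 4)/(s - 4)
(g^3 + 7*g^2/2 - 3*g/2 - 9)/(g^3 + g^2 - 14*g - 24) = (g - 3/2)/(g - 4)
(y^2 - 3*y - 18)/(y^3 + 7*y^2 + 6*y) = (y^2 - 3*y - 18)/(y*(y^2 + 7*y + 6))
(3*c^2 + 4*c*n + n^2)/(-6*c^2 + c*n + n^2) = (-c - n)/(2*c - n)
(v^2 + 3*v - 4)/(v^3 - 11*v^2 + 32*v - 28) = (v^2 + 3*v - 4)/(v^3 - 11*v^2 + 32*v - 28)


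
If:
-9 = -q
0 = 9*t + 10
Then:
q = 9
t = -10/9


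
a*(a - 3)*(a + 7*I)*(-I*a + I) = -I*a^4 + 7*a^3 + 4*I*a^3 - 28*a^2 - 3*I*a^2 + 21*a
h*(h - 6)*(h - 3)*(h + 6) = h^4 - 3*h^3 - 36*h^2 + 108*h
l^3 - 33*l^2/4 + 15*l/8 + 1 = (l - 8)*(l - 1/2)*(l + 1/4)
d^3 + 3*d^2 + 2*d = d*(d + 1)*(d + 2)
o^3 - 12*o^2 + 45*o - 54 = (o - 6)*(o - 3)^2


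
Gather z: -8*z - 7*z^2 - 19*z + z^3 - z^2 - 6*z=z^3 - 8*z^2 - 33*z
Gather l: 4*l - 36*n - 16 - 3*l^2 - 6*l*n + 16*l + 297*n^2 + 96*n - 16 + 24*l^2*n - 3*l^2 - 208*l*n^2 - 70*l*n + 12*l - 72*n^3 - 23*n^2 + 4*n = l^2*(24*n - 6) + l*(-208*n^2 - 76*n + 32) - 72*n^3 + 274*n^2 + 64*n - 32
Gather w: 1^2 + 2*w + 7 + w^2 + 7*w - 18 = w^2 + 9*w - 10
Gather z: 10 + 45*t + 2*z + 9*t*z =45*t + z*(9*t + 2) + 10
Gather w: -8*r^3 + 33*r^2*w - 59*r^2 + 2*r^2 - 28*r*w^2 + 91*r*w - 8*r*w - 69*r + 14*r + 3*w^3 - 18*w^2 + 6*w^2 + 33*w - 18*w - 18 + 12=-8*r^3 - 57*r^2 - 55*r + 3*w^3 + w^2*(-28*r - 12) + w*(33*r^2 + 83*r + 15) - 6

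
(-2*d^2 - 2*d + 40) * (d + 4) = -2*d^3 - 10*d^2 + 32*d + 160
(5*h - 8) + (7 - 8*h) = -3*h - 1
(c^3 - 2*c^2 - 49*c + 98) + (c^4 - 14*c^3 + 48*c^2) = c^4 - 13*c^3 + 46*c^2 - 49*c + 98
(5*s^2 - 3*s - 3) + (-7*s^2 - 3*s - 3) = -2*s^2 - 6*s - 6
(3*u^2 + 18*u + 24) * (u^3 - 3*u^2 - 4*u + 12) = 3*u^5 + 9*u^4 - 42*u^3 - 108*u^2 + 120*u + 288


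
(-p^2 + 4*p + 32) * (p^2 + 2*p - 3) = -p^4 + 2*p^3 + 43*p^2 + 52*p - 96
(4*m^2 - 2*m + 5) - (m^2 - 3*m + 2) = 3*m^2 + m + 3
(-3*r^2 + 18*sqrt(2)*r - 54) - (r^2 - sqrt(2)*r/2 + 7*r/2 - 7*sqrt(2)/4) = -4*r^2 - 7*r/2 + 37*sqrt(2)*r/2 - 54 + 7*sqrt(2)/4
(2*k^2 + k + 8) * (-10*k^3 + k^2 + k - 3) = -20*k^5 - 8*k^4 - 77*k^3 + 3*k^2 + 5*k - 24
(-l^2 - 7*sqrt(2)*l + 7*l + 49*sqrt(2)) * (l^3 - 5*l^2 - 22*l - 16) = -l^5 - 7*sqrt(2)*l^4 + 12*l^4 - 13*l^3 + 84*sqrt(2)*l^3 - 138*l^2 - 91*sqrt(2)*l^2 - 966*sqrt(2)*l - 112*l - 784*sqrt(2)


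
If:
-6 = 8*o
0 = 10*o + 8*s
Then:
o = -3/4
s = 15/16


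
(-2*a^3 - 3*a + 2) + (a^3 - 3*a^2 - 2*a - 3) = -a^3 - 3*a^2 - 5*a - 1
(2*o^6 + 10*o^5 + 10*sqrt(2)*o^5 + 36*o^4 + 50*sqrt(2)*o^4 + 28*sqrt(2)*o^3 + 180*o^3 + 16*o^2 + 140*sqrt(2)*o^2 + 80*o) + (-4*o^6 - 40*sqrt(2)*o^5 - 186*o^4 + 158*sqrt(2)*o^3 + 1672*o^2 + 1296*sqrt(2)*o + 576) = -2*o^6 - 30*sqrt(2)*o^5 + 10*o^5 - 150*o^4 + 50*sqrt(2)*o^4 + 180*o^3 + 186*sqrt(2)*o^3 + 140*sqrt(2)*o^2 + 1688*o^2 + 80*o + 1296*sqrt(2)*o + 576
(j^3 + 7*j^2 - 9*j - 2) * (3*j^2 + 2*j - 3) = 3*j^5 + 23*j^4 - 16*j^3 - 45*j^2 + 23*j + 6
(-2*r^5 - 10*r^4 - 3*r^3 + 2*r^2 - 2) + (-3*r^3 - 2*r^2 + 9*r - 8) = -2*r^5 - 10*r^4 - 6*r^3 + 9*r - 10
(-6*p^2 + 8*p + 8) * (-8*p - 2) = 48*p^3 - 52*p^2 - 80*p - 16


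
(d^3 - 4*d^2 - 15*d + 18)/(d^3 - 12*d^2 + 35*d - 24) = (d^2 - 3*d - 18)/(d^2 - 11*d + 24)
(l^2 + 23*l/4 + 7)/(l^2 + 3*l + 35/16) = 4*(l + 4)/(4*l + 5)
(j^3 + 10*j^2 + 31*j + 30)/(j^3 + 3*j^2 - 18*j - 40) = (j + 3)/(j - 4)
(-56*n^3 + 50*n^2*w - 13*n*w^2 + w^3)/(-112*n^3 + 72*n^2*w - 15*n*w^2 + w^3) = (-2*n + w)/(-4*n + w)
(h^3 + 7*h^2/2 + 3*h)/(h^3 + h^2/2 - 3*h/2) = (h + 2)/(h - 1)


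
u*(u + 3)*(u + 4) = u^3 + 7*u^2 + 12*u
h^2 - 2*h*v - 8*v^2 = (h - 4*v)*(h + 2*v)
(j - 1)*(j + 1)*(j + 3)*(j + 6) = j^4 + 9*j^3 + 17*j^2 - 9*j - 18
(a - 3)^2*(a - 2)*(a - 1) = a^4 - 9*a^3 + 29*a^2 - 39*a + 18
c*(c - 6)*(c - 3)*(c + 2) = c^4 - 7*c^3 + 36*c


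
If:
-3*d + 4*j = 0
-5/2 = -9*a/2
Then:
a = 5/9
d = 4*j/3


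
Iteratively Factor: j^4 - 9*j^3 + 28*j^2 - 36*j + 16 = (j - 4)*(j^3 - 5*j^2 + 8*j - 4) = (j - 4)*(j - 1)*(j^2 - 4*j + 4) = (j - 4)*(j - 2)*(j - 1)*(j - 2)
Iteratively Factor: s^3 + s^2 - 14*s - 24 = (s + 2)*(s^2 - s - 12) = (s - 4)*(s + 2)*(s + 3)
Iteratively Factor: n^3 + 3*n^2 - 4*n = (n - 1)*(n^2 + 4*n) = n*(n - 1)*(n + 4)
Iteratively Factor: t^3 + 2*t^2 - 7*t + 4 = (t - 1)*(t^2 + 3*t - 4) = (t - 1)*(t + 4)*(t - 1)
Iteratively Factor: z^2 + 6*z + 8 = (z + 4)*(z + 2)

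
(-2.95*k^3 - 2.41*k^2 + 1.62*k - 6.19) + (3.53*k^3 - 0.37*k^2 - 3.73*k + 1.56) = 0.58*k^3 - 2.78*k^2 - 2.11*k - 4.63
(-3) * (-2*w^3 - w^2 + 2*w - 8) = 6*w^3 + 3*w^2 - 6*w + 24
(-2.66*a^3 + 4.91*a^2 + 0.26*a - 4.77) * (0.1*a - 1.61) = -0.266*a^4 + 4.7736*a^3 - 7.8791*a^2 - 0.8956*a + 7.6797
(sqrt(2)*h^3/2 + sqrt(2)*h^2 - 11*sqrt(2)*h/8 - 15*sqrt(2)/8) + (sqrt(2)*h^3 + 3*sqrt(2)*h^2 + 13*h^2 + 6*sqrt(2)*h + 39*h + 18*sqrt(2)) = 3*sqrt(2)*h^3/2 + 4*sqrt(2)*h^2 + 13*h^2 + 37*sqrt(2)*h/8 + 39*h + 129*sqrt(2)/8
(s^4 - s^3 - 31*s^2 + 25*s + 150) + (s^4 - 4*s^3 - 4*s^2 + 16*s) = 2*s^4 - 5*s^3 - 35*s^2 + 41*s + 150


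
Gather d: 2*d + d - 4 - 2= 3*d - 6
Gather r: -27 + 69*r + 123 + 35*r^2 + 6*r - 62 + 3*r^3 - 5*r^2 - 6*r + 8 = 3*r^3 + 30*r^2 + 69*r + 42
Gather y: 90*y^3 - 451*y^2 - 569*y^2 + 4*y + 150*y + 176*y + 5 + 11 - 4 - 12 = 90*y^3 - 1020*y^2 + 330*y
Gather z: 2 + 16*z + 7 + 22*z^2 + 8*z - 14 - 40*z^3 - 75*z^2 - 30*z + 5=-40*z^3 - 53*z^2 - 6*z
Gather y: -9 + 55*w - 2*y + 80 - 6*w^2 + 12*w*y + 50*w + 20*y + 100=-6*w^2 + 105*w + y*(12*w + 18) + 171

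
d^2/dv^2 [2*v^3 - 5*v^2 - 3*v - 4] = 12*v - 10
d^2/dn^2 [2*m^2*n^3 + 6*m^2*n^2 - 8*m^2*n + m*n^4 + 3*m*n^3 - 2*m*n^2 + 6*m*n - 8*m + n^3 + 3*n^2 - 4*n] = 12*m^2*n + 12*m^2 + 12*m*n^2 + 18*m*n - 4*m + 6*n + 6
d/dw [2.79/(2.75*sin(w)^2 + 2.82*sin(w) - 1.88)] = -(15.345*sin(w) + 7.8678)*cos(w)/(2.75*sin(w)^2 + 2.82*sin(w) - 1.88)^2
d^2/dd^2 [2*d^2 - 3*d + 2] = 4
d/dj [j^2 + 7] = 2*j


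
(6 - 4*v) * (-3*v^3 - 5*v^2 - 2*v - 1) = 12*v^4 + 2*v^3 - 22*v^2 - 8*v - 6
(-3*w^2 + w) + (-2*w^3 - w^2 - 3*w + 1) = -2*w^3 - 4*w^2 - 2*w + 1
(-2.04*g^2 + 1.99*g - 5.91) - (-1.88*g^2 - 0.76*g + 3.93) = -0.16*g^2 + 2.75*g - 9.84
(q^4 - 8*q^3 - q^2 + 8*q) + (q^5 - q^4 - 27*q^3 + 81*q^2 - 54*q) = q^5 - 35*q^3 + 80*q^2 - 46*q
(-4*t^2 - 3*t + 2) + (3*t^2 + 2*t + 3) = -t^2 - t + 5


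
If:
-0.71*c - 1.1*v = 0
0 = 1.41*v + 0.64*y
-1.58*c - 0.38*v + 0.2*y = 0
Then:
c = 0.00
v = 0.00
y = 0.00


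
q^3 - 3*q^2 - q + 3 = (q - 3)*(q - 1)*(q + 1)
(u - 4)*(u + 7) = u^2 + 3*u - 28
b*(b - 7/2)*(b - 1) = b^3 - 9*b^2/2 + 7*b/2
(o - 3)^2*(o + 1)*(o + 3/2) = o^4 - 7*o^3/2 - 9*o^2/2 + 27*o/2 + 27/2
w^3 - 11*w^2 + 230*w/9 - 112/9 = (w - 8)*(w - 7/3)*(w - 2/3)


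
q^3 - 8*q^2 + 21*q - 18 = (q - 3)^2*(q - 2)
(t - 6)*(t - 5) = t^2 - 11*t + 30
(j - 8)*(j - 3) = j^2 - 11*j + 24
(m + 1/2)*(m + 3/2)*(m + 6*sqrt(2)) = m^3 + 2*m^2 + 6*sqrt(2)*m^2 + 3*m/4 + 12*sqrt(2)*m + 9*sqrt(2)/2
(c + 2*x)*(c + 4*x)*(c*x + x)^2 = c^4*x^2 + 6*c^3*x^3 + 2*c^3*x^2 + 8*c^2*x^4 + 12*c^2*x^3 + c^2*x^2 + 16*c*x^4 + 6*c*x^3 + 8*x^4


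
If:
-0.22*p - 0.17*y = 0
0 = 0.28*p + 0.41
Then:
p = -1.46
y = 1.89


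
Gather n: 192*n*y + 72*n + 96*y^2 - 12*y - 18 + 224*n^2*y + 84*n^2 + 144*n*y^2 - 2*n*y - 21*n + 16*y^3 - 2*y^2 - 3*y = n^2*(224*y + 84) + n*(144*y^2 + 190*y + 51) + 16*y^3 + 94*y^2 - 15*y - 18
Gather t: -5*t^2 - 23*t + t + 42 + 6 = -5*t^2 - 22*t + 48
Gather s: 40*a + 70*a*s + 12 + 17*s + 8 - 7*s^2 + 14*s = 40*a - 7*s^2 + s*(70*a + 31) + 20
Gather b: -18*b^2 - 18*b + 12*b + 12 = -18*b^2 - 6*b + 12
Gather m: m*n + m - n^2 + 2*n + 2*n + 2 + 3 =m*(n + 1) - n^2 + 4*n + 5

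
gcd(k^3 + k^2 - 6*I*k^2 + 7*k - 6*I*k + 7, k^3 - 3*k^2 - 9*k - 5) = k + 1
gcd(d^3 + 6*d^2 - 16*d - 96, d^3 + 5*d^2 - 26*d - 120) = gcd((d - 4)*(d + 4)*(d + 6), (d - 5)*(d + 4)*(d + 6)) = d^2 + 10*d + 24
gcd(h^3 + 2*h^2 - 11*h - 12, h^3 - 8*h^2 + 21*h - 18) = h - 3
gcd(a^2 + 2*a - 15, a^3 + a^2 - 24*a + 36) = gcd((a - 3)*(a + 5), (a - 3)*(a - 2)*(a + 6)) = a - 3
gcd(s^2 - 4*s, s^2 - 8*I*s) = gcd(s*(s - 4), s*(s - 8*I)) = s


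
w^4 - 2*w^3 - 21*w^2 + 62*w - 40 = (w - 4)*(w - 2)*(w - 1)*(w + 5)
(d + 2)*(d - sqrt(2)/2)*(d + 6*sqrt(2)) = d^3 + 2*d^2 + 11*sqrt(2)*d^2/2 - 6*d + 11*sqrt(2)*d - 12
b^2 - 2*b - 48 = (b - 8)*(b + 6)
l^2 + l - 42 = (l - 6)*(l + 7)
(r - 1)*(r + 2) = r^2 + r - 2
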